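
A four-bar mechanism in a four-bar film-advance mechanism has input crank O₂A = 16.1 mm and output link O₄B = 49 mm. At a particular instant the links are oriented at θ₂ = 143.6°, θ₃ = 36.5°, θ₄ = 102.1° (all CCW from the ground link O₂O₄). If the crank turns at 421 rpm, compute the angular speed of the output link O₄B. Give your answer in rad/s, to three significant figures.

ω₂ = 44.09 rad/s (from 421 rpm).
Differentiating the loop-closure r₂e^{iθ₂}+r₃e^{iθ₃}=r₁+r₄e^{iθ₄} gives r₂ω₂e^{iθ₂}+r₃ω₃e^{iθ₃}=r₄ω₄e^{iθ₄}.
Eliminating the other unknown: ω₄ = r₂ω₂ sin(θ₂−θ₃) / [r₄ sin(θ₄−θ₃)].
Numerator sine = +0.95579; denominator sine = +0.91068.
Result = 0.0161·44.09·(+0.95579) / (0.049·(+0.91068)) = +15.203 rad/s; magnitude 15.203 rad/s.

15.2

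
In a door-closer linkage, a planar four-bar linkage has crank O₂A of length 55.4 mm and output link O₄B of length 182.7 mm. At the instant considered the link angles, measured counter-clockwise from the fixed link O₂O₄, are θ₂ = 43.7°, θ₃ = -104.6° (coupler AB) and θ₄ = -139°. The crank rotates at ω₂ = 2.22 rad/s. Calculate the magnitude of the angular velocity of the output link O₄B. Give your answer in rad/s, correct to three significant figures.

0.626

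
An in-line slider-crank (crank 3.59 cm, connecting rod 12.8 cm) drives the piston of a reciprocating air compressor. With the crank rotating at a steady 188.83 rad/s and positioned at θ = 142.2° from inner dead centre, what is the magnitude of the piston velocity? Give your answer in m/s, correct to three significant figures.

ω = 188.8 rad/s
For an in-line slider-crank, x = r cosθ + √(L² − r² sin²θ), so v = −rω sinθ·[1 + r cosθ/√(L² − r² sin²θ)].
With r = 0.0359 m, L = 0.128 m, θ = 142.2°: √(L² − r² sin²θ) = 0.12609 m.
v = −0.0359·188.8·0.61291·[1 + 0.0359·-0.79016/0.12609] = -3.2202 m/s.
|v| = 3.2202 m/s.

3.22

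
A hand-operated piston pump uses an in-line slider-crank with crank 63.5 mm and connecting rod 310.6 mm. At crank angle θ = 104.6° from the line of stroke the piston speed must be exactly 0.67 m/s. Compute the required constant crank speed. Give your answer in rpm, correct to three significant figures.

For an in-line slider-crank, |v_piston| = rω|sinθ|·[1 + r cosθ/√(L² − r² sin²θ)].
With r = 0.0635 m, L = 0.3106 m, θ = 104.6°: the bracketed kinematic factor |dx/dθ| = 0.058219 m.
ω = v/|dx/dθ| = 0.67/0.058219 = 11.508 rad/s.
N = 60ω/(2π) = 109.9 rpm.

110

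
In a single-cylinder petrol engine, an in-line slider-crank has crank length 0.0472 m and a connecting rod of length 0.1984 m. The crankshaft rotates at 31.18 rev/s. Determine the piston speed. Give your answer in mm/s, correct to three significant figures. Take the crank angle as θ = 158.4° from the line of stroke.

ω = 2π·31.2 = 195.9 rad/s
For an in-line slider-crank, x = r cosθ + √(L² − r² sin²θ), so v = −rω sinθ·[1 + r cosθ/√(L² − r² sin²θ)].
With r = 0.0472 m, L = 0.1984 m, θ = 158.4°: √(L² − r² sin²θ) = 0.19764 m.
v = −0.0472·195.9·0.36812·[1 + 0.0472·-0.92978/0.19764] = -2.6482 m/s.
|v| = 2.6482 m/s = 2648.2 mm/s.

2650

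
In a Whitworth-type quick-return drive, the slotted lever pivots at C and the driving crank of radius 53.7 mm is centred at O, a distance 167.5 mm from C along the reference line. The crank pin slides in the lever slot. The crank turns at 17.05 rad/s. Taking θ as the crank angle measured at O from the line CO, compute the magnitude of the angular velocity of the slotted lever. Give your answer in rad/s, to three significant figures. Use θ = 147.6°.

ω = 17.05 rad/s
Crank pin A relative to C: A = (d + r cosθ, r sinθ); lever angle φ = atan2(r sinθ, d + r cosθ).
Differentiating tanφ: φ̇ = rω(d cosθ + r)/(d² + r² + 2dr cosθ).
d² + r² + 2dr cosθ = |CA|² = 0.0157509 m²;  d cosθ + r = -0.087725 m.
|ω_lever| = |0.0537·17.05·-0.087725| / 0.0157509 = 5.0994 rad/s.

5.10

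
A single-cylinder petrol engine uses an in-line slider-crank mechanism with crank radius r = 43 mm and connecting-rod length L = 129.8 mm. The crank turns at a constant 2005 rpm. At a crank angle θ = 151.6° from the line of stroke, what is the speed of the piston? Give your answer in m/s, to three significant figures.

ω = 2π·2005/60 = 210 rad/s
For an in-line slider-crank, x = r cosθ + √(L² − r² sin²θ), so v = −rω sinθ·[1 + r cosθ/√(L² − r² sin²θ)].
With r = 0.043 m, L = 0.1298 m, θ = 151.6°: √(L² − r² sin²θ) = 0.12818 m.
v = −0.043·210·0.47562·[1 + 0.043·-0.87965/0.12818] = -3.027 m/s.
|v| = 3.027 m/s.

3.03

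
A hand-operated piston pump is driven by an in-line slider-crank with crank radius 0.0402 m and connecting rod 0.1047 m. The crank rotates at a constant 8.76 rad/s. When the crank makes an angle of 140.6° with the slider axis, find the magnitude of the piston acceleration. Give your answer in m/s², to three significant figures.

ω = 8.76 rad/s
x(θ) = r cosθ + √(L² − r² sin²θ); with ω constant, a = ω²·d²x/dθ².
d²x/dθ² = −r cosθ − r²(cos2θ)/√u − r⁴ sin²2θ/(4u^{3/2}),  u = L² − r² sin²θ = 0.010311 m².
Substituting r = 0.0402 m, L = 0.1047 m, θ = 140.6°: d²x/dθ² = +0.027373 m.
a = ω²·d²x/dθ² = (8.76)²·(+0.027373) = +2.1005 m/s²;  |a| = 2.1005 m/s².

2.10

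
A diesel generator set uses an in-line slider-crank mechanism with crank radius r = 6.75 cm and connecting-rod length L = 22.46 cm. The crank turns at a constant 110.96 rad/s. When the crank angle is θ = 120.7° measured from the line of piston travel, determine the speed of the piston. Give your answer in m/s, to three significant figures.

ω = 111 rad/s
For an in-line slider-crank, x = r cosθ + √(L² − r² sin²θ), so v = −rω sinθ·[1 + r cosθ/√(L² − r² sin²θ)].
With r = 0.0675 m, L = 0.2246 m, θ = 120.7°: √(L² − r² sin²θ) = 0.21697 m.
v = −0.0675·111·0.85985·[1 + 0.0675·-0.51054/0.21697] = -5.4172 m/s.
|v| = 5.4172 m/s.

5.42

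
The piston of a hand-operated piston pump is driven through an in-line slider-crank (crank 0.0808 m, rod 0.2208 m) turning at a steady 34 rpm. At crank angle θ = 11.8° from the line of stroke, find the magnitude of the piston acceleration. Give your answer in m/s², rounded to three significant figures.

1.35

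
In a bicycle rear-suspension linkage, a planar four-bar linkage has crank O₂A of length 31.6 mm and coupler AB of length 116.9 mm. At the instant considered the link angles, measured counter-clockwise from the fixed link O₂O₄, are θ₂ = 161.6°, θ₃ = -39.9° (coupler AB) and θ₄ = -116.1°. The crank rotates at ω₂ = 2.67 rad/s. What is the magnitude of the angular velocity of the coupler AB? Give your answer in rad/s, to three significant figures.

ω₂ = 2.67 rad/s
Differentiating the loop-closure r₂e^{iθ₂}+r₃e^{iθ₃}=r₁+r₄e^{iθ₄} gives r₂ω₂e^{iθ₂}+r₃ω₃e^{iθ₃}=r₄ω₄e^{iθ₄}.
Eliminating the other unknown: ω₃ = r₂ω₂ sin(θ₄−θ₂) / [r₃ sin(θ₃−θ₄)].
Numerator sine = +0.99098; denominator sine = +0.97113.
Result = 0.0316·2.67·(+0.99098) / (0.1169·(+0.97113)) = +0.7365 rad/s; magnitude 0.7365 rad/s.

0.736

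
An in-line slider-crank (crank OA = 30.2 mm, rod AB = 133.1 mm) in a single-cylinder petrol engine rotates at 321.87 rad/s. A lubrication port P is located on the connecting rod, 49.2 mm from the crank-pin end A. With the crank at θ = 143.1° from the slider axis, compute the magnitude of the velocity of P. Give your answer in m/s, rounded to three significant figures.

ω = 321.9 rad/s.  Crank-pin speed |V_A| = rω = 9.7205 m/s, perpendicular to OA.
Rod angle: sinφ = −(r/L) sinθ ⇒ φ = -7.830°; ω_rod = −rω cosθ/√(L²−r²sin²θ) = +58.952 rad/s.
V_P = V_A + ω_rod × AP, with AP = 0.0492 m along the rod.
Components: V_Px = −rω sinθ − a·ω_rod·sinφ = -5.4412 m/s;  V_Py = rω cosθ + a·ω_rod·cosφ = -4.8999 m/s.
|V_P| = √(V_Px² + V_Py²) = 7.3223 m/s.

7.32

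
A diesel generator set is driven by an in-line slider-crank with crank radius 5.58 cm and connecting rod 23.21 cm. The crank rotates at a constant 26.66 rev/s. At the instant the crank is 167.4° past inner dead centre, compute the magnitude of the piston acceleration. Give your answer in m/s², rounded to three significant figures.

1190

ω = 2π·26.7 = 167.5 rad/s
x(θ) = r cosθ + √(L² − r² sin²θ); with ω constant, a = ω²·d²x/dθ².
d²x/dθ² = −r cosθ − r²(cos2θ)/√u − r⁴ sin²2θ/(4u^{3/2}),  u = L² − r² sin²θ = 0.0537222 m².
Substituting r = 0.0558 m, L = 0.2321 m, θ = 167.4°: d²x/dθ² = +0.042266 m.
a = ω²·d²x/dθ² = (167.5)²·(+0.042266) = +1186 m/s²;  |a| = 1186 m/s².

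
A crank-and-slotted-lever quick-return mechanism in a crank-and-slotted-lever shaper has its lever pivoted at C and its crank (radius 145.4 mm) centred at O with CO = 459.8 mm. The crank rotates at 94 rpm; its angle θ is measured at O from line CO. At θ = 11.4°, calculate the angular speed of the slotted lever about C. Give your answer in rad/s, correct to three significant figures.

2.35

ω = 9.844 rad/s (from 94 rpm).
Crank pin A relative to C: A = (d + r cosθ, r sinθ); lever angle φ = atan2(r sinθ, d + r cosθ).
Differentiating tanφ: φ̇ = rω(d cosθ + r)/(d² + r² + 2dr cosθ).
d² + r² + 2dr cosθ = |CA|² = 0.363629 m²;  d cosθ + r = +0.59613 m.
|ω_lever| = |0.1454·9.844·+0.59613| / 0.363629 = 2.3464 rad/s.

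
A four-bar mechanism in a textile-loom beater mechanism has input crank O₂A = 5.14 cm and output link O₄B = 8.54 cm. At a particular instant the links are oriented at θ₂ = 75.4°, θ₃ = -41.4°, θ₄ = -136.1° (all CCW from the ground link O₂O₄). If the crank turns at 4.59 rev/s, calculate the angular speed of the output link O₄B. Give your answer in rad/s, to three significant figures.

15.5

ω₂ = 28.84 rad/s (from 4.59 rev/s).
Differentiating the loop-closure r₂e^{iθ₂}+r₃e^{iθ₃}=r₁+r₄e^{iθ₄} gives r₂ω₂e^{iθ₂}+r₃ω₃e^{iθ₃}=r₄ω₄e^{iθ₄}.
Eliminating the other unknown: ω₄ = r₂ω₂ sin(θ₂−θ₃) / [r₄ sin(θ₄−θ₃)].
Numerator sine = +0.89259; denominator sine = -0.99664.
Result = 0.0514·28.84·(+0.89259) / (0.0854·(-0.99664)) = -15.546 rad/s; magnitude 15.546 rad/s.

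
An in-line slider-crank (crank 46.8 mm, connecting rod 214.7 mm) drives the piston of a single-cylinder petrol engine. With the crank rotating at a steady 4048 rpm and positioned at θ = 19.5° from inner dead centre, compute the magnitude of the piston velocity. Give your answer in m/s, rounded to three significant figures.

ω = 2π·4048/60 = 423.9 rad/s
For an in-line slider-crank, x = r cosθ + √(L² − r² sin²θ), so v = −rω sinθ·[1 + r cosθ/√(L² − r² sin²θ)].
With r = 0.0468 m, L = 0.2147 m, θ = 19.5°: √(L² − r² sin²θ) = 0.21413 m.
v = −0.0468·423.9·0.33381·[1 + 0.0468·0.94264/0.21413] = -7.9867 m/s.
|v| = 7.9867 m/s.

7.99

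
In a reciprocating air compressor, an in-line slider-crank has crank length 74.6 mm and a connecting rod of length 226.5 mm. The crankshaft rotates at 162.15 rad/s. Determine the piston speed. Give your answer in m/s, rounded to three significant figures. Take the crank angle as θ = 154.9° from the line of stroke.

3.59

ω = 162.2 rad/s
For an in-line slider-crank, x = r cosθ + √(L² − r² sin²θ), so v = −rω sinθ·[1 + r cosθ/√(L² − r² sin²θ)].
With r = 0.0746 m, L = 0.2265 m, θ = 154.9°: √(L² − r² sin²θ) = 0.22428 m.
v = −0.0746·162.2·0.42420·[1 + 0.0746·-0.90557/0.22428] = -3.5857 m/s.
|v| = 3.5857 m/s.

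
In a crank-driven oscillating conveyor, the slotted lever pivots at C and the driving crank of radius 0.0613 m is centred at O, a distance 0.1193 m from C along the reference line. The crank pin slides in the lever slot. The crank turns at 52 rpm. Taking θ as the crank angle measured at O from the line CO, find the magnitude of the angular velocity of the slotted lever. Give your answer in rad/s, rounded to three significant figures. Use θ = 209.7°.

2.67

ω = 5.445 rad/s (from 52 rpm).
Crank pin A relative to C: A = (d + r cosθ, r sinθ); lever angle φ = atan2(r sinθ, d + r cosθ).
Differentiating tanφ: φ̇ = rω(d cosθ + r)/(d² + r² + 2dr cosθ).
d² + r² + 2dr cosθ = |CA|² = 0.00528542 m²;  d cosθ + r = -0.042328 m.
|ω_lever| = |0.0613·5.445·-0.042328| / 0.00528542 = 2.6732 rad/s.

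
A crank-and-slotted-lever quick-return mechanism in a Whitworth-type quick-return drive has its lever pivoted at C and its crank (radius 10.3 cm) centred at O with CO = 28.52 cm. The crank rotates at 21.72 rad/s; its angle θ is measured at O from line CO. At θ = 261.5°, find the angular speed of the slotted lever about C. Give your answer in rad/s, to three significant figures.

ω = 21.72 rad/s
Crank pin A relative to C: A = (d + r cosθ, r sinθ); lever angle φ = atan2(r sinθ, d + r cosθ).
Differentiating tanφ: φ̇ = rω(d cosθ + r)/(d² + r² + 2dr cosθ).
d² + r² + 2dr cosθ = |CA|² = 0.0832641 m²;  d cosθ + r = +0.060845 m.
|ω_lever| = |0.103·21.72·+0.060845| / 0.0832641 = 1.6348 rad/s.

1.63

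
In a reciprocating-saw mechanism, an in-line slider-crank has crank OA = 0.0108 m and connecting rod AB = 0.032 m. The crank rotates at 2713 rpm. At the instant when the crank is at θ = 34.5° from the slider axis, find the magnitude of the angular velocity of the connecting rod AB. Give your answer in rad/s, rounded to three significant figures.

80.5

ω = 284.1 rad/s (converted from 2713 rpm).
The rod makes angle φ with the slider axis where L sinφ = r sinθ; differentiating, L cosφ·φ̇ = r ω cosθ.
L cosφ = √(L² − r² sin²θ) = 0.03141 m.
|ω_rod| = r ω |cosθ| / √(L² − r² sin²θ) = 0.0108·284.1·0.82413/0.03141 = 80.506 rad/s.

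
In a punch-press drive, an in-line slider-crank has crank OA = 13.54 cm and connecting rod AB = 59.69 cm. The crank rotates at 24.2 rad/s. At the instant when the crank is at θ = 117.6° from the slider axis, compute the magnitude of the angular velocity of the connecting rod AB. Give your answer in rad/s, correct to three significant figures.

2.60

ω = 24.2 rad/s
The rod makes angle φ with the slider axis where L sinφ = r sinθ; differentiating, L cosφ·φ̇ = r ω cosθ.
L cosφ = √(L² − r² sin²θ) = 0.58471 m.
|ω_rod| = r ω |cosθ| / √(L² − r² sin²θ) = 0.1354·24.2·0.46330/0.58471 = 2.5963 rad/s.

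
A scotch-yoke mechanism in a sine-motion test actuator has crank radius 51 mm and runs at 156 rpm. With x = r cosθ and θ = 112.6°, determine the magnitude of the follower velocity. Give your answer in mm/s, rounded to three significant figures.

769

ω = 16.34 rad/s (from 156 rpm).
x = r cosθ ⇒ ẋ = −rω sinθ.
|v| = rω|sinθ| = 0.051·16.34·|sin 112.6°| = 0.76917 m/s = 769.17 mm/s.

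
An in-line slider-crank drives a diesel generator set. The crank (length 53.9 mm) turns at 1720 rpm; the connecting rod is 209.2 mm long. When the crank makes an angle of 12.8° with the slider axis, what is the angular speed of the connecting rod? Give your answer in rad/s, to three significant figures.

45.3

ω = 180.1 rad/s (converted from 1720 rpm).
The rod makes angle φ with the slider axis where L sinφ = r sinθ; differentiating, L cosφ·φ̇ = r ω cosθ.
L cosφ = √(L² − r² sin²θ) = 0.20886 m.
|ω_rod| = r ω |cosθ| / √(L² − r² sin²θ) = 0.0539·180.1·0.97515/0.20886 = 45.328 rad/s.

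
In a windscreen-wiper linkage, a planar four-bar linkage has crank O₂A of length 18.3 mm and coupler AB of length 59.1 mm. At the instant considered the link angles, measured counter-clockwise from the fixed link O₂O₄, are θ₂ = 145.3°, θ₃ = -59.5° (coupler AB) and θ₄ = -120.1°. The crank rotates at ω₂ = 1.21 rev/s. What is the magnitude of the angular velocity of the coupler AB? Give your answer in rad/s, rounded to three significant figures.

ω₂ = 7.603 rad/s (from 1.21 rev/s).
Differentiating the loop-closure r₂e^{iθ₂}+r₃e^{iθ₃}=r₁+r₄e^{iθ₄} gives r₂ω₂e^{iθ₂}+r₃ω₃e^{iθ₃}=r₄ω₄e^{iθ₄}.
Eliminating the other unknown: ω₃ = r₂ω₂ sin(θ₄−θ₂) / [r₃ sin(θ₃−θ₄)].
Numerator sine = +0.99678; denominator sine = +0.87121.
Result = 0.0183·7.603·(+0.99678) / (0.0591·(+0.87121)) = +2.6934 rad/s; magnitude 2.6934 rad/s.

2.69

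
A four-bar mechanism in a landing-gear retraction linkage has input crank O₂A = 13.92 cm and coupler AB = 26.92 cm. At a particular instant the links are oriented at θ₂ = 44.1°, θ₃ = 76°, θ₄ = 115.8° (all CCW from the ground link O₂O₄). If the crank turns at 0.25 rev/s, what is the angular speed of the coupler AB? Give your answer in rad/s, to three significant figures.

ω₂ = 1.571 rad/s (from 0.25 rev/s).
Differentiating the loop-closure r₂e^{iθ₂}+r₃e^{iθ₃}=r₁+r₄e^{iθ₄} gives r₂ω₂e^{iθ₂}+r₃ω₃e^{iθ₃}=r₄ω₄e^{iθ₄}.
Eliminating the other unknown: ω₃ = r₂ω₂ sin(θ₄−θ₂) / [r₃ sin(θ₃−θ₄)].
Numerator sine = +0.94943; denominator sine = -0.64011.
Result = 0.1392·1.571·(+0.94943) / (0.2692·(-0.64011)) = -1.2047 rad/s; magnitude 1.2047 rad/s.

1.20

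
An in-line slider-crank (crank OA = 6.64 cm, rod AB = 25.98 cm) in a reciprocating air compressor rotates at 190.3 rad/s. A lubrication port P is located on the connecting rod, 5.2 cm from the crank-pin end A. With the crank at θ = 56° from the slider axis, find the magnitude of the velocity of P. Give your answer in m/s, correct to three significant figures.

ω = 190.3 rad/s.  Crank-pin speed |V_A| = rω = 12.636 m/s, perpendicular to OA.
Rod angle: sinφ = −(r/L) sinθ ⇒ φ = -12.233°; ω_rod = −rω cosθ/√(L²−r²sin²θ) = -27.829 rad/s.
V_P = V_A + ω_rod × AP, with AP = 0.052 m along the rod.
Components: V_Px = −rω sinθ − a·ω_rod·sinφ = -10.782 m/s;  V_Py = rω cosθ + a·ω_rod·cosφ = +5.6516 m/s.
|V_P| = √(V_Px² + V_Py²) = 12.174 m/s.

12.2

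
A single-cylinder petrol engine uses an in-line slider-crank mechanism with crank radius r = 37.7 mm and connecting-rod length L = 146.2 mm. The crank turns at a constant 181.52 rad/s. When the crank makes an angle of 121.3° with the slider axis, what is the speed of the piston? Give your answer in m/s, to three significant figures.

ω = 181.5 rad/s
For an in-line slider-crank, x = r cosθ + √(L² − r² sin²θ), so v = −rω sinθ·[1 + r cosθ/√(L² − r² sin²θ)].
With r = 0.0377 m, L = 0.1462 m, θ = 121.3°: √(L² − r² sin²θ) = 0.14261 m.
v = −0.0377·181.5·0.85446·[1 + 0.0377·-0.51952/0.14261] = -5.0442 m/s.
|v| = 5.0442 m/s.

5.04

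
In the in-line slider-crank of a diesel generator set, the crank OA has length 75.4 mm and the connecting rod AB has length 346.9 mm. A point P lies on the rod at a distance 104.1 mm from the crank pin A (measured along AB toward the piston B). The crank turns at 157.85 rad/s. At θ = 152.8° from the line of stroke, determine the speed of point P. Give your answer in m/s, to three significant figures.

9.01

ω = 157.8 rad/s.  Crank-pin speed |V_A| = rω = 11.902 m/s, perpendicular to OA.
Rod angle: sinφ = −(r/L) sinθ ⇒ φ = -5.702°; ω_rod = −rω cosθ/√(L²−r²sin²θ) = +30.667 rad/s.
V_P = V_A + ω_rod × AP, with AP = 0.1041 m along the rod.
Components: V_Px = −rω sinθ − a·ω_rod·sinφ = -5.1232 m/s;  V_Py = rω cosθ + a·ω_rod·cosφ = -7.4091 m/s.
|V_P| = √(V_Px² + V_Py²) = 9.0079 m/s.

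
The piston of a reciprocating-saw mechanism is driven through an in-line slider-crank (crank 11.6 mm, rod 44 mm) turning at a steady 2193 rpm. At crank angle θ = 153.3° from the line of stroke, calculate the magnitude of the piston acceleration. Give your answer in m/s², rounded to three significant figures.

ω = 2π·2193/60 = 229.7 rad/s
x(θ) = r cosθ + √(L² − r² sin²θ); with ω constant, a = ω²·d²x/dθ².
d²x/dθ² = −r cosθ − r²(cos2θ)/√u − r⁴ sin²2θ/(4u^{3/2}),  u = L² − r² sin²θ = 0.00190883 m².
Substituting r = 0.0116 m, L = 0.044 m, θ = 153.3°: d²x/dθ² = +0.0084918 m.
a = ω²·d²x/dθ² = (229.7)²·(+0.0084918) = +447.85 m/s²;  |a| = 447.85 m/s².

448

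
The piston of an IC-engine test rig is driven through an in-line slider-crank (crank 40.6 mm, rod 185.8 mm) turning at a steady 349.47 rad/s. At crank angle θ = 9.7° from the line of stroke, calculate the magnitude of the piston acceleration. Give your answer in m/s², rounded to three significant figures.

5910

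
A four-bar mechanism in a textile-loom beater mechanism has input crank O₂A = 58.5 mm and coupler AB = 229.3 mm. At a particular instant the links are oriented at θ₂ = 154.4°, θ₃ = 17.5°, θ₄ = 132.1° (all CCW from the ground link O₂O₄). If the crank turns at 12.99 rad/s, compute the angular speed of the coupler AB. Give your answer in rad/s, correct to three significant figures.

1.38

ω₂ = 12.99 rad/s
Differentiating the loop-closure r₂e^{iθ₂}+r₃e^{iθ₃}=r₁+r₄e^{iθ₄} gives r₂ω₂e^{iθ₂}+r₃ω₃e^{iθ₃}=r₄ω₄e^{iθ₄}.
Eliminating the other unknown: ω₃ = r₂ω₂ sin(θ₄−θ₂) / [r₃ sin(θ₃−θ₄)].
Numerator sine = -0.37946; denominator sine = -0.90924.
Result = 0.0585·12.99·(-0.37946) / (0.2293·(-0.90924)) = +1.3831 rad/s; magnitude 1.3831 rad/s.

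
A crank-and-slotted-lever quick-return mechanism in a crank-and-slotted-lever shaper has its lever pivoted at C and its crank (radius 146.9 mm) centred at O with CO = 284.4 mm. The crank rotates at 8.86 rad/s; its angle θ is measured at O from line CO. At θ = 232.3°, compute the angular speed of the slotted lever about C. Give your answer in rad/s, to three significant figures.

0.685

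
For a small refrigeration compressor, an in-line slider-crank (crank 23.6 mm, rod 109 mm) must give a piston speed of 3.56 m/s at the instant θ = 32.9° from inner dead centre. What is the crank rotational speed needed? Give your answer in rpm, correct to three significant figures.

2240

For an in-line slider-crank, |v_piston| = rω|sinθ|·[1 + r cosθ/√(L² − r² sin²θ)].
With r = 0.0236 m, L = 0.109 m, θ = 32.9°: the bracketed kinematic factor |dx/dθ| = 0.015166 m.
ω = v/|dx/dθ| = 3.56/0.015166 = 234.74 rad/s.
N = 60ω/(2π) = 2241.6 rpm.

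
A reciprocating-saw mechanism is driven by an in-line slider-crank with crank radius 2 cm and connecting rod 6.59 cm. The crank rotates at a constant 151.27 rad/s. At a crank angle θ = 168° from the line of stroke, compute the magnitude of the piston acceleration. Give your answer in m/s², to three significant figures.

320

ω = 151.3 rad/s
x(θ) = r cosθ + √(L² − r² sin²θ); with ω constant, a = ω²·d²x/dθ².
d²x/dθ² = −r cosθ − r²(cos2θ)/√u − r⁴ sin²2θ/(4u^{3/2}),  u = L² − r² sin²θ = 0.00432552 m².
Substituting r = 0.02 m, L = 0.0659 m, θ = 168°: d²x/dθ² = +0.013984 m.
a = ω²·d²x/dθ² = (151.3)²·(+0.013984) = +319.98 m/s²;  |a| = 319.98 m/s².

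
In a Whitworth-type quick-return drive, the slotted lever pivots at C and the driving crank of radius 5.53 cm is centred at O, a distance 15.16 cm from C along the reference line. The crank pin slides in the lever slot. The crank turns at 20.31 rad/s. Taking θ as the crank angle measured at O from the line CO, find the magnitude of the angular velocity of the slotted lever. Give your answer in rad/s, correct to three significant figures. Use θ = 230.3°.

ω = 20.31 rad/s
Crank pin A relative to C: A = (d + r cosθ, r sinθ); lever angle φ = atan2(r sinθ, d + r cosθ).
Differentiating tanφ: φ̇ = rω(d cosθ + r)/(d² + r² + 2dr cosθ).
d² + r² + 2dr cosθ = |CA|² = 0.0153305 m²;  d cosθ + r = -0.041537 m.
|ω_lever| = |0.0553·20.31·-0.041537| / 0.0153305 = 3.0431 rad/s.

3.04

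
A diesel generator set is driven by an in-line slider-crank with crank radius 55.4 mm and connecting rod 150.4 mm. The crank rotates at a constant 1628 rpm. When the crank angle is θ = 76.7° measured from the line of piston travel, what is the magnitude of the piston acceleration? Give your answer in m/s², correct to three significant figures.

193

ω = 2π·1628/60 = 170.5 rad/s
x(θ) = r cosθ + √(L² − r² sin²θ); with ω constant, a = ω²·d²x/dθ².
d²x/dθ² = −r cosθ − r²(cos2θ)/√u − r⁴ sin²2θ/(4u^{3/2}),  u = L² − r² sin²θ = 0.0197134 m².
Substituting r = 0.0554 m, L = 0.1504 m, θ = 76.7°: d²x/dθ² = +0.0066304 m.
a = ω²·d²x/dθ² = (170.5)²·(+0.0066304) = +192.71 m/s²;  |a| = 192.71 m/s².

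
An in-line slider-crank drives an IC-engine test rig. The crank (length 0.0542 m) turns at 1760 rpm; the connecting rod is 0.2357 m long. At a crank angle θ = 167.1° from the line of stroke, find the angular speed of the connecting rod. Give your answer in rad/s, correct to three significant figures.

ω = 184.3 rad/s (converted from 1760 rpm).
The rod makes angle φ with the slider axis where L sinφ = r sinθ; differentiating, L cosφ·φ̇ = r ω cosθ.
L cosφ = √(L² − r² sin²θ) = 0.23539 m.
|ω_rod| = r ω |cosθ| / √(L² − r² sin²θ) = 0.0542·184.3·0.97476/0.23539 = 41.367 rad/s.

41.4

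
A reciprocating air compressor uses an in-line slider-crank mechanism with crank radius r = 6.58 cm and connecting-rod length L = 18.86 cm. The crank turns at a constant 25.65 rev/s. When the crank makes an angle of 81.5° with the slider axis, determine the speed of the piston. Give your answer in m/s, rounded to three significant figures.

11.1

ω = 2π·25.6 = 161.2 rad/s
For an in-line slider-crank, x = r cosθ + √(L² − r² sin²θ), so v = −rω sinθ·[1 + r cosθ/√(L² − r² sin²θ)].
With r = 0.0658 m, L = 0.1886 m, θ = 81.5°: √(L² − r² sin²θ) = 0.17702 m.
v = −0.0658·161.2·0.98902·[1 + 0.0658·0.14781/0.17702] = -11.064 m/s.
|v| = 11.064 m/s.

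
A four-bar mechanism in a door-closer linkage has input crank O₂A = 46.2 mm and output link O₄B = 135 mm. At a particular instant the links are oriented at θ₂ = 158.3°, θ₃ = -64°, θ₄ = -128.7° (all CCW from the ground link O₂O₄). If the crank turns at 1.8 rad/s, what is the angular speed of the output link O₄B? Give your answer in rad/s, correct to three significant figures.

0.459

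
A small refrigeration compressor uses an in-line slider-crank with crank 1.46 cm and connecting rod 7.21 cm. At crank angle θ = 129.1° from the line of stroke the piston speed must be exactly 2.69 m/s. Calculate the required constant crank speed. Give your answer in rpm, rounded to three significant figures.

2600

For an in-line slider-crank, |v_piston| = rω|sinθ|·[1 + r cosθ/√(L² − r² sin²θ)].
With r = 0.0146 m, L = 0.0721 m, θ = 129.1°: the bracketed kinematic factor |dx/dθ| = 0.0098651 m.
ω = v/|dx/dθ| = 2.69/0.0098651 = 272.68 rad/s.
N = 60ω/(2π) = 2603.9 rpm.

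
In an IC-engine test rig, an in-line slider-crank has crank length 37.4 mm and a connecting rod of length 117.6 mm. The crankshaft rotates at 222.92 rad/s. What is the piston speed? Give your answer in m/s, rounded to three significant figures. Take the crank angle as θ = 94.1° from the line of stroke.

ω = 222.9 rad/s
For an in-line slider-crank, x = r cosθ + √(L² − r² sin²θ), so v = −rω sinθ·[1 + r cosθ/√(L² − r² sin²θ)].
With r = 0.0374 m, L = 0.1176 m, θ = 94.1°: √(L² − r² sin²θ) = 0.11153 m.
v = −0.0374·222.9·0.99744·[1 + 0.0374·-0.07150/0.11153] = -8.1165 m/s.
|v| = 8.1165 m/s.

8.12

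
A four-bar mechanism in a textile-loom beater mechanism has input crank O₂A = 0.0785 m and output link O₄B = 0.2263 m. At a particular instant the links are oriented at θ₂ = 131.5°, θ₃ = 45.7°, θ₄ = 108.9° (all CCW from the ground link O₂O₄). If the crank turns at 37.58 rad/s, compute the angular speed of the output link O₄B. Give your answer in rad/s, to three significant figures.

14.6

ω₂ = 37.58 rad/s
Differentiating the loop-closure r₂e^{iθ₂}+r₃e^{iθ₃}=r₁+r₄e^{iθ₄} gives r₂ω₂e^{iθ₂}+r₃ω₃e^{iθ₃}=r₄ω₄e^{iθ₄}.
Eliminating the other unknown: ω₄ = r₂ω₂ sin(θ₂−θ₃) / [r₄ sin(θ₄−θ₃)].
Numerator sine = +0.99731; denominator sine = +0.89259.
Result = 0.0785·37.58·(+0.99731) / (0.2263·(+0.89259)) = +14.565 rad/s; magnitude 14.565 rad/s.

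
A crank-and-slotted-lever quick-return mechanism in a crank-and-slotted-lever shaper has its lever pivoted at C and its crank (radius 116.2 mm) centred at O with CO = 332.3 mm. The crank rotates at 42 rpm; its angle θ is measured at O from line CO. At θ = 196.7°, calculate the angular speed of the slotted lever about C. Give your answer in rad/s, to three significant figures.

2.07

ω = 4.398 rad/s (from 42 rpm).
Crank pin A relative to C: A = (d + r cosθ, r sinθ); lever angle φ = atan2(r sinθ, d + r cosθ).
Differentiating tanφ: φ̇ = rω(d cosθ + r)/(d² + r² + 2dr cosθ).
d² + r² + 2dr cosθ = |CA|² = 0.0499564 m²;  d cosθ + r = -0.20208 m.
|ω_lever| = |0.1162·4.398·-0.20208| / 0.0499564 = 2.0674 rad/s.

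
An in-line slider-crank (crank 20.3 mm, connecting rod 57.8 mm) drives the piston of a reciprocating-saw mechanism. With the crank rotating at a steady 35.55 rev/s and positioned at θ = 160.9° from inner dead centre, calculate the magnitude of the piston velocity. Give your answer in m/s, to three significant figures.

0.988

ω = 2π·35.5 = 223.4 rad/s
For an in-line slider-crank, x = r cosθ + √(L² − r² sin²θ), so v = −rω sinθ·[1 + r cosθ/√(L² − r² sin²θ)].
With r = 0.0203 m, L = 0.0578 m, θ = 160.9°: √(L² − r² sin²θ) = 0.057417 m.
v = −0.0203·223.4·0.32722·[1 + 0.0203·-0.94495/0.057417] = -0.98803 m/s.
|v| = 0.98803 m/s.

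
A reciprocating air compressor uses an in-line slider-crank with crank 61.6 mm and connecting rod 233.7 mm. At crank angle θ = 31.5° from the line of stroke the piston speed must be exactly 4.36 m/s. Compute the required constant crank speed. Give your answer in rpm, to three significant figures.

For an in-line slider-crank, |v_piston| = rω|sinθ|·[1 + r cosθ/√(L² − r² sin²θ)].
With r = 0.0616 m, L = 0.2337 m, θ = 31.5°: the bracketed kinematic factor |dx/dθ| = 0.039489 m.
ω = v/|dx/dθ| = 4.36/0.039489 = 110.41 rad/s.
N = 60ω/(2π) = 1054.3 rpm.

1050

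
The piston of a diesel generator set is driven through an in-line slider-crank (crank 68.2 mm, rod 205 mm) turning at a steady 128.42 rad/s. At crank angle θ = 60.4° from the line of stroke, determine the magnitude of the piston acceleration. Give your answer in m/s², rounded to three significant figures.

364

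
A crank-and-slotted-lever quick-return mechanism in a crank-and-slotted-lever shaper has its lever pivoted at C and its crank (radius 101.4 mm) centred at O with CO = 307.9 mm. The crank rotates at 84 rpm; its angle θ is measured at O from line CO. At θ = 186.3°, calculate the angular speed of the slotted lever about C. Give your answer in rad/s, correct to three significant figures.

4.24

ω = 8.796 rad/s (from 84 rpm).
Crank pin A relative to C: A = (d + r cosθ, r sinθ); lever angle φ = atan2(r sinθ, d + r cosθ).
Differentiating tanφ: φ̇ = rω(d cosθ + r)/(d² + r² + 2dr cosθ).
d² + r² + 2dr cosθ = |CA|² = 0.0430193 m²;  d cosθ + r = -0.20464 m.
|ω_lever| = |0.1014·8.796·-0.20464| / 0.0430193 = 4.243 rad/s.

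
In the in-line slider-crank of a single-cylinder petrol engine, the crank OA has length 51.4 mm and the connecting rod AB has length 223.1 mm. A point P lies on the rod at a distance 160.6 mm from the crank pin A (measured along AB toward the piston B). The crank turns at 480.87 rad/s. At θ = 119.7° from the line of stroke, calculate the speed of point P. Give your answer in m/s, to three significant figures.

ω = 480.9 rad/s.  Crank-pin speed |V_A| = rω = 24.717 m/s, perpendicular to OA.
Rod angle: sinφ = −(r/L) sinθ ⇒ φ = -11.544°; ω_rod = −rω cosθ/√(L²−r²sin²θ) = +56.024 rad/s.
V_P = V_A + ω_rod × AP, with AP = 0.1606 m along the rod.
Components: V_Px = −rω sinθ − a·ω_rod·sinφ = -19.669 m/s;  V_Py = rω cosθ + a·ω_rod·cosφ = -3.4307 m/s.
|V_P| = √(V_Px² + V_Py²) = 19.966 m/s.

20.0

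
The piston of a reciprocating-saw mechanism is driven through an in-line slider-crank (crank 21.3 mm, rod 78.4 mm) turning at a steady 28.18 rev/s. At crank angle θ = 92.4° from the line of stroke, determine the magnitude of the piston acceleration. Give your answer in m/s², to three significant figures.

216

ω = 2π·28.2 = 177.1 rad/s
x(θ) = r cosθ + √(L² − r² sin²θ); with ω constant, a = ω²·d²x/dθ².
d²x/dθ² = −r cosθ − r²(cos2θ)/√u − r⁴ sin²2θ/(4u^{3/2}),  u = L² − r² sin²θ = 0.00569367 m².
Substituting r = 0.0213 m, L = 0.0784 m, θ = 92.4°: d²x/dθ² = +0.0068826 m.
a = ω²·d²x/dθ² = (177.1)²·(+0.0068826) = +215.77 m/s²;  |a| = 215.77 m/s².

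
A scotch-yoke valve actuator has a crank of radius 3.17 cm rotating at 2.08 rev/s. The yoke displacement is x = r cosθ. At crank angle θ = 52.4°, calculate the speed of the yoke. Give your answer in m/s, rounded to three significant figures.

0.328

ω = 13.07 rad/s (from 2.08 rev/s).
x = r cosθ ⇒ ẋ = −rω sinθ.
|v| = rω|sinθ| = 0.0317·13.07·|sin 52.4°| = 0.32824 m/s.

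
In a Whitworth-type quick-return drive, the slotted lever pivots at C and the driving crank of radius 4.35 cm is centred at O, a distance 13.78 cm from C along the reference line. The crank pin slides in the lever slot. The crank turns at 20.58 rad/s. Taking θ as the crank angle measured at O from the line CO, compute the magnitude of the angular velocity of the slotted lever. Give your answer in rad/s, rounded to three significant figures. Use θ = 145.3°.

ω = 20.58 rad/s
Crank pin A relative to C: A = (d + r cosθ, r sinθ); lever angle φ = atan2(r sinθ, d + r cosθ).
Differentiating tanφ: φ̇ = rω(d cosθ + r)/(d² + r² + 2dr cosθ).
d² + r² + 2dr cosθ = |CA|² = 0.0110247 m²;  d cosθ + r = -0.069791 m.
|ω_lever| = |0.0435·20.58·-0.069791| / 0.0110247 = 5.6672 rad/s.

5.67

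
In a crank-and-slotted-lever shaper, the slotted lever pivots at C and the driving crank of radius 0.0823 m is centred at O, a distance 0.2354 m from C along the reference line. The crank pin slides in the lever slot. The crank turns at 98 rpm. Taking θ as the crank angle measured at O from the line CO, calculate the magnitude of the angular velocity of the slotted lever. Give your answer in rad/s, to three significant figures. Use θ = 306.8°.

ω = 10.26 rad/s (from 98 rpm).
Crank pin A relative to C: A = (d + r cosθ, r sinθ); lever angle φ = atan2(r sinθ, d + r cosθ).
Differentiating tanφ: φ̇ = rω(d cosθ + r)/(d² + r² + 2dr cosθ).
d² + r² + 2dr cosθ = |CA|² = 0.0853967 m²;  d cosθ + r = +0.22331 m.
|ω_lever| = |0.0823·10.26·+0.22331| / 0.0853967 = 2.2086 rad/s.

2.21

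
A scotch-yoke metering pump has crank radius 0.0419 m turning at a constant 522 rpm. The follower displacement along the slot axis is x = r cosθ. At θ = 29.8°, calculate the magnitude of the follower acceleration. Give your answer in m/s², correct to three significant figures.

109

ω = 54.66 rad/s (from 522 rpm).
x = r cosθ ⇒ ẍ = −rω² cosθ (ω constant).
|a| = rω²|cosθ| = 0.0419·(54.66)²·|cos 29.8°| = 108.65 m/s².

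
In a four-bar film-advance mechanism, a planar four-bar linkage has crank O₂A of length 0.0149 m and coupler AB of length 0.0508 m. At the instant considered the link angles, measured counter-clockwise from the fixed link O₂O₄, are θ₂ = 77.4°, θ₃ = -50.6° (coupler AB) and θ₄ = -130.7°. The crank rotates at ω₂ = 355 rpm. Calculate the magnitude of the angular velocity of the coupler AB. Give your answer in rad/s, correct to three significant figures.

5.21

ω₂ = 37.18 rad/s (from 355 rpm).
Differentiating the loop-closure r₂e^{iθ₂}+r₃e^{iθ₃}=r₁+r₄e^{iθ₄} gives r₂ω₂e^{iθ₂}+r₃ω₃e^{iθ₃}=r₄ω₄e^{iθ₄}.
Eliminating the other unknown: ω₃ = r₂ω₂ sin(θ₄−θ₂) / [r₃ sin(θ₃−θ₄)].
Numerator sine = +0.47101; denominator sine = +0.98511.
Result = 0.0149·37.18·(+0.47101) / (0.0508·(+0.98511)) = +5.2135 rad/s; magnitude 5.2135 rad/s.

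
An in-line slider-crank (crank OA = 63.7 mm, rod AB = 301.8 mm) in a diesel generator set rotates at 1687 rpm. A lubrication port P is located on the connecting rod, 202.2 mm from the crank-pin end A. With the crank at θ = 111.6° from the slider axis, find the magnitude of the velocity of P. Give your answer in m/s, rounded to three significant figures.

10.0

ω = 176.7 rad/s.  Crank-pin speed |V_A| = rω = 11.253 m/s, perpendicular to OA.
Rod angle: sinφ = −(r/L) sinθ ⇒ φ = -11.317°; ω_rod = −rω cosθ/√(L²−r²sin²θ) = +13.999 rad/s.
V_P = V_A + ω_rod × AP, with AP = 0.2022 m along the rod.
Components: V_Px = −rω sinθ − a·ω_rod·sinφ = -9.9077 m/s;  V_Py = rω cosθ + a·ω_rod·cosφ = -1.3672 m/s.
|V_P| = √(V_Px² + V_Py²) = 10.002 m/s.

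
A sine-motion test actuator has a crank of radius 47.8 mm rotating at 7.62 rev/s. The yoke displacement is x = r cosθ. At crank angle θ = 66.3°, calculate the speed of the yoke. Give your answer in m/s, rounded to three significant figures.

ω = 47.88 rad/s (from 7.62 rev/s).
x = r cosθ ⇒ ẋ = −rω sinθ.
|v| = rω|sinθ| = 0.0478·47.88·|sin 66.3°| = 2.0956 m/s.

2.10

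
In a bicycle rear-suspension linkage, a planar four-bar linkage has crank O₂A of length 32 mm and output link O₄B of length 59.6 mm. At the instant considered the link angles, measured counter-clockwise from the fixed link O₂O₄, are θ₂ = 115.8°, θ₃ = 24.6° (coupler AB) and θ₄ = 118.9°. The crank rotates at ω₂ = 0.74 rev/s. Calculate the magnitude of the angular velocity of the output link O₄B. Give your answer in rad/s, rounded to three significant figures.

2.50

ω₂ = 4.65 rad/s (from 0.74 rev/s).
Differentiating the loop-closure r₂e^{iθ₂}+r₃e^{iθ₃}=r₁+r₄e^{iθ₄} gives r₂ω₂e^{iθ₂}+r₃ω₃e^{iθ₃}=r₄ω₄e^{iθ₄}.
Eliminating the other unknown: ω₄ = r₂ω₂ sin(θ₂−θ₃) / [r₄ sin(θ₄−θ₃)].
Numerator sine = +0.99978; denominator sine = +0.99719.
Result = 0.032·4.65·(+0.99978) / (0.0596·(+0.99719)) = +2.5029 rad/s; magnitude 2.5029 rad/s.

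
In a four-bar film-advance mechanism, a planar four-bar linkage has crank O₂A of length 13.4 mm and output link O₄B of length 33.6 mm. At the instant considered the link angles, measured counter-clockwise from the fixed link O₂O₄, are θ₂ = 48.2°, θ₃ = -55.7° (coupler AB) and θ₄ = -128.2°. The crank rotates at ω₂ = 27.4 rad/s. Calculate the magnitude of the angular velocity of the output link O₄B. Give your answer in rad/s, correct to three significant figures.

11.1

ω₂ = 27.4 rad/s
Differentiating the loop-closure r₂e^{iθ₂}+r₃e^{iθ₃}=r₁+r₄e^{iθ₄} gives r₂ω₂e^{iθ₂}+r₃ω₃e^{iθ₃}=r₄ω₄e^{iθ₄}.
Eliminating the other unknown: ω₄ = r₂ω₂ sin(θ₂−θ₃) / [r₄ sin(θ₄−θ₃)].
Numerator sine = +0.97072; denominator sine = -0.95372.
Result = 0.0134·27.4·(+0.97072) / (0.0336·(-0.95372)) = -11.122 rad/s; magnitude 11.122 rad/s.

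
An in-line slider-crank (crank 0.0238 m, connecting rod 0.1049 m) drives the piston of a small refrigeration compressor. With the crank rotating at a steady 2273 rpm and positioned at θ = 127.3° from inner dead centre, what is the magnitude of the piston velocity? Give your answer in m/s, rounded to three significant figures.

ω = 2π·2273/60 = 238 rad/s
For an in-line slider-crank, x = r cosθ + √(L² − r² sin²θ), so v = −rω sinθ·[1 + r cosθ/√(L² − r² sin²θ)].
With r = 0.0238 m, L = 0.1049 m, θ = 127.3°: √(L² − r² sin²θ) = 0.10318 m.
v = −0.0238·238·0.79547·[1 + 0.0238·-0.60599/0.10318] = -3.8765 m/s.
|v| = 3.8765 m/s.

3.88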